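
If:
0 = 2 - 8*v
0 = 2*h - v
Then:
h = 1/8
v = 1/4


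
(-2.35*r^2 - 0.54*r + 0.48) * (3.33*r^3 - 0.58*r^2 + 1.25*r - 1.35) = -7.8255*r^5 - 0.4352*r^4 - 1.0259*r^3 + 2.2191*r^2 + 1.329*r - 0.648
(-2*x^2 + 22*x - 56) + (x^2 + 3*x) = -x^2 + 25*x - 56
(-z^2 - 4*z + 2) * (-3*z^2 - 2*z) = 3*z^4 + 14*z^3 + 2*z^2 - 4*z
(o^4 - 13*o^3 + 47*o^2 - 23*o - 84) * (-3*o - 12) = -3*o^5 + 27*o^4 + 15*o^3 - 495*o^2 + 528*o + 1008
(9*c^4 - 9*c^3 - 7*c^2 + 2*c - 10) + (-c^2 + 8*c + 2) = 9*c^4 - 9*c^3 - 8*c^2 + 10*c - 8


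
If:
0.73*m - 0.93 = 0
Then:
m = 1.27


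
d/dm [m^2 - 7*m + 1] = 2*m - 7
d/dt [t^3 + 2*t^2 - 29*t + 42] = 3*t^2 + 4*t - 29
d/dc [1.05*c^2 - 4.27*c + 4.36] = 2.1*c - 4.27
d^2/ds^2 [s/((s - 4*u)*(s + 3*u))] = 2*(s^3 + 36*s*u^2 - 12*u^3)/(s^6 - 3*s^5*u - 33*s^4*u^2 + 71*s^3*u^3 + 396*s^2*u^4 - 432*s*u^5 - 1728*u^6)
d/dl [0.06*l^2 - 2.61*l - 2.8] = 0.12*l - 2.61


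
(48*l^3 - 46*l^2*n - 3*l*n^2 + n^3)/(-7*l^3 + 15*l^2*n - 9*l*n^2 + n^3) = (-48*l^2 - 2*l*n + n^2)/(7*l^2 - 8*l*n + n^2)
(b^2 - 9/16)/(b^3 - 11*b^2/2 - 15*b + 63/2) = (16*b^2 - 9)/(8*(2*b^3 - 11*b^2 - 30*b + 63))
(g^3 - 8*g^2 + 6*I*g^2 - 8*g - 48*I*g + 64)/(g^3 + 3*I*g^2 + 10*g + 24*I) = (g - 8)/(g - 3*I)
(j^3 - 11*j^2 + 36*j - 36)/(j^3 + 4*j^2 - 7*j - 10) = (j^2 - 9*j + 18)/(j^2 + 6*j + 5)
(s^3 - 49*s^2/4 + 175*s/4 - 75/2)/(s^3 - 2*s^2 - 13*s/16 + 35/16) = 4*(s^2 - 11*s + 30)/(4*s^2 - 3*s - 7)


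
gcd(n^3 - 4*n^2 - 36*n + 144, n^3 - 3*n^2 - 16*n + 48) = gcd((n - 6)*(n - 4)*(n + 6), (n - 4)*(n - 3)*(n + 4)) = n - 4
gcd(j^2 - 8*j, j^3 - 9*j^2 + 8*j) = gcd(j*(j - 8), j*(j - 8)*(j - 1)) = j^2 - 8*j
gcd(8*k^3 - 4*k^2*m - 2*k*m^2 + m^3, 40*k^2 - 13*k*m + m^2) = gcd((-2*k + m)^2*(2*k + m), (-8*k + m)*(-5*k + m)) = 1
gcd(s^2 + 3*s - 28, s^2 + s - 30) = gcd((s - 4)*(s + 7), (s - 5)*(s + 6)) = 1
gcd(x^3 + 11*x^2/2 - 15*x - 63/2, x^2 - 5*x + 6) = x - 3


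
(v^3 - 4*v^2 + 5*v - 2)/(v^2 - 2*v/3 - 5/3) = 3*(-v^3 + 4*v^2 - 5*v + 2)/(-3*v^2 + 2*v + 5)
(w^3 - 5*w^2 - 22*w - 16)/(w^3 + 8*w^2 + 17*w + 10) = (w - 8)/(w + 5)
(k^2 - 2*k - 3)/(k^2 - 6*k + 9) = (k + 1)/(k - 3)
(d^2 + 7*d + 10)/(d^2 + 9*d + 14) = (d + 5)/(d + 7)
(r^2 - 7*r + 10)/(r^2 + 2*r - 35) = (r - 2)/(r + 7)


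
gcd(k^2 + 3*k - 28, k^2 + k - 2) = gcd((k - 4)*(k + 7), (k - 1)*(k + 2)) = 1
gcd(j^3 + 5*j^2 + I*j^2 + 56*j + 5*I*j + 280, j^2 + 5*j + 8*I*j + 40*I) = j^2 + j*(5 + 8*I) + 40*I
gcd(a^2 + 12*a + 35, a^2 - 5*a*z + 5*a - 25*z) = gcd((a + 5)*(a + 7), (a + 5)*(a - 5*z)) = a + 5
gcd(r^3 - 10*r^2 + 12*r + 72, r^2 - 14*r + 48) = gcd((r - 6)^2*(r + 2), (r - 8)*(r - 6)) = r - 6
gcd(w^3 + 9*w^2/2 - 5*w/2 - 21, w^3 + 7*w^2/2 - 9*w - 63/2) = w^2 + 13*w/2 + 21/2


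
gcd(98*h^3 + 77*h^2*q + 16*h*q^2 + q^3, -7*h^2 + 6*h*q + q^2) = 7*h + q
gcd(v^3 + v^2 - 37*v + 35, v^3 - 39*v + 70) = v^2 + 2*v - 35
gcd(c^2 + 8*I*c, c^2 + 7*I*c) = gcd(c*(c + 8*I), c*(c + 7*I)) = c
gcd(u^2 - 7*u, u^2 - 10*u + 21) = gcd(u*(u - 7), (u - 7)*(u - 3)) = u - 7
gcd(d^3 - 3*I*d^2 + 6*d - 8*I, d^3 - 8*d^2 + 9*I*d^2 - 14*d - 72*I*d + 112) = d + 2*I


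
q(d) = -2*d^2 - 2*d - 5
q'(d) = -4*d - 2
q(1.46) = -12.18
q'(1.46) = -7.84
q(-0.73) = -4.61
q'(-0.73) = 0.92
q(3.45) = -35.70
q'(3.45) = -15.80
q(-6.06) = -66.33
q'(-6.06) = 22.24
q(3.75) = -40.62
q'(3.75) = -17.00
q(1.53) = -12.74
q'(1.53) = -8.12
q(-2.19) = -10.21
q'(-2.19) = 6.76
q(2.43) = -21.67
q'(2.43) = -11.72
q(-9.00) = -149.00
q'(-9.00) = 34.00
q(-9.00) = -149.00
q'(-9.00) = 34.00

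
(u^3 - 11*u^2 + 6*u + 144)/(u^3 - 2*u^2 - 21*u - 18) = (u - 8)/(u + 1)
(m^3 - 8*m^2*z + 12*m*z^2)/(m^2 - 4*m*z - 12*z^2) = m*(m - 2*z)/(m + 2*z)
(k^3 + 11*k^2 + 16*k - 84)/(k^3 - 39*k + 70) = (k + 6)/(k - 5)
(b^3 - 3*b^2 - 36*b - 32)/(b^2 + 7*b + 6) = (b^2 - 4*b - 32)/(b + 6)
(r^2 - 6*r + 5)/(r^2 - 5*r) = (r - 1)/r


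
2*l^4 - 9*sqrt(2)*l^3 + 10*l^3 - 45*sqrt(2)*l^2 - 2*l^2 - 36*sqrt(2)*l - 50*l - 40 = (l + 4)*(l - 5*sqrt(2))*(sqrt(2)*l + 1)*(sqrt(2)*l + sqrt(2))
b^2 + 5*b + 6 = (b + 2)*(b + 3)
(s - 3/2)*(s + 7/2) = s^2 + 2*s - 21/4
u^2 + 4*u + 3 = (u + 1)*(u + 3)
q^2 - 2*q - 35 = (q - 7)*(q + 5)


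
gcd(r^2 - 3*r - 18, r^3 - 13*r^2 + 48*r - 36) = r - 6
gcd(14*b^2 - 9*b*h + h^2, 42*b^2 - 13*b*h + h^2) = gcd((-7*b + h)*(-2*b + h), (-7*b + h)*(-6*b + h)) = 7*b - h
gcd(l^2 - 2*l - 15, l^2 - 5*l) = l - 5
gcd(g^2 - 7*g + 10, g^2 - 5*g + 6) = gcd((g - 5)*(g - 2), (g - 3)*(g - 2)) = g - 2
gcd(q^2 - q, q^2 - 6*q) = q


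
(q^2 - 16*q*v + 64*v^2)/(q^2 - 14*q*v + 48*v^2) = (q - 8*v)/(q - 6*v)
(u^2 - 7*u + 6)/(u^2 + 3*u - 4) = (u - 6)/(u + 4)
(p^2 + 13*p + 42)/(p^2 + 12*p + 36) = (p + 7)/(p + 6)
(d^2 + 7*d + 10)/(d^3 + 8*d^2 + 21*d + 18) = (d + 5)/(d^2 + 6*d + 9)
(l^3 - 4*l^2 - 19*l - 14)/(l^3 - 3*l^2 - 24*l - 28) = (l + 1)/(l + 2)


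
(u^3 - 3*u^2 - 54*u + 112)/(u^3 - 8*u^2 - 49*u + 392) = (u - 2)/(u - 7)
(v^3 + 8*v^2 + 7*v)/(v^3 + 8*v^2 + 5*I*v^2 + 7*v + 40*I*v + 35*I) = v/(v + 5*I)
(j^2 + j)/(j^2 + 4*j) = (j + 1)/(j + 4)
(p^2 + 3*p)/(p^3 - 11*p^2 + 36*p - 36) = p*(p + 3)/(p^3 - 11*p^2 + 36*p - 36)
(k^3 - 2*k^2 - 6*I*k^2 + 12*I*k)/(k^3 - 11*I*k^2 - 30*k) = (k - 2)/(k - 5*I)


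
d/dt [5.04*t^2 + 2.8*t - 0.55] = 10.08*t + 2.8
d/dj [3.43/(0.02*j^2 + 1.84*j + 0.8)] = (-0.1372*j - 6.3112)/(0.02*j^2 + 1.84*j + 0.8)^2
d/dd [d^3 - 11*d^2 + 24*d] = 3*d^2 - 22*d + 24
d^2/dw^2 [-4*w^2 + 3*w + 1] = -8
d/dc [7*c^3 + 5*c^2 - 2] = c*(21*c + 10)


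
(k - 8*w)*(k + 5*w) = k^2 - 3*k*w - 40*w^2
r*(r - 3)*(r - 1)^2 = r^4 - 5*r^3 + 7*r^2 - 3*r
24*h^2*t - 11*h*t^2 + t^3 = t*(-8*h + t)*(-3*h + t)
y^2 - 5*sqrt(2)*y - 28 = (y - 7*sqrt(2))*(y + 2*sqrt(2))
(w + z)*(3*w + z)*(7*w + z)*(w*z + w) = 21*w^4*z + 21*w^4 + 31*w^3*z^2 + 31*w^3*z + 11*w^2*z^3 + 11*w^2*z^2 + w*z^4 + w*z^3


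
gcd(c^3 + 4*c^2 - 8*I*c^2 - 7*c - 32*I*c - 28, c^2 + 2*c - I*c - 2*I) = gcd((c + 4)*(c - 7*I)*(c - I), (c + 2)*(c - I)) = c - I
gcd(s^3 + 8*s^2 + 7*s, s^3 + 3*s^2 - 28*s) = s^2 + 7*s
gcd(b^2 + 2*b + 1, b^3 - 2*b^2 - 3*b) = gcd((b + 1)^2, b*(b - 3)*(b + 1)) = b + 1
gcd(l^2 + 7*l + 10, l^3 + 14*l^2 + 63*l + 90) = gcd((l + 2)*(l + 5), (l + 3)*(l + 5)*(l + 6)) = l + 5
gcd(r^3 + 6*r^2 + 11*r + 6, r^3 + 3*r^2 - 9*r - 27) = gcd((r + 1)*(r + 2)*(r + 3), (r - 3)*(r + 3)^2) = r + 3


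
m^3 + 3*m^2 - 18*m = m*(m - 3)*(m + 6)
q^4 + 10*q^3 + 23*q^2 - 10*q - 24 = (q - 1)*(q + 1)*(q + 4)*(q + 6)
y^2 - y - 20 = (y - 5)*(y + 4)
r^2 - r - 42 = (r - 7)*(r + 6)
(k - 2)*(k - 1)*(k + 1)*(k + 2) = k^4 - 5*k^2 + 4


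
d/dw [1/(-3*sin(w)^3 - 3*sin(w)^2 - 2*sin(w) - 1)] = (9*sin(w)^2 + 6*sin(w) + 2)*cos(w)/(3*sin(w)^3 + 3*sin(w)^2 + 2*sin(w) + 1)^2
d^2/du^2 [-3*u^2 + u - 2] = -6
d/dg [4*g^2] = 8*g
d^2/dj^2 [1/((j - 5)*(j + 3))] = 2*((j - 5)^2 + (j - 5)*(j + 3) + (j + 3)^2)/((j - 5)^3*(j + 3)^3)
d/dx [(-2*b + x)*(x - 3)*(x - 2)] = -4*b*x + 10*b + 3*x^2 - 10*x + 6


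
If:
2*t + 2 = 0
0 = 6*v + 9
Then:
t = -1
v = -3/2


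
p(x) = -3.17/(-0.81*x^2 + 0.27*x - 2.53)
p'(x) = -3.17*(1.62*x - 0.27)/(-0.81*x^2 + 0.27*x - 2.53)^2 = (0.8559 - 5.1354*x)/(0.81*x^2 - 0.27*x + 2.53)^2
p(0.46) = 1.23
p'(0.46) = -0.23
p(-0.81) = 0.97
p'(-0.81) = 0.47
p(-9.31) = 0.04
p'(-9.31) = 0.01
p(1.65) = 0.74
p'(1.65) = -0.41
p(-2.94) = 0.31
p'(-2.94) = 0.15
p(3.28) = 0.31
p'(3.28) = -0.15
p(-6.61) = 0.08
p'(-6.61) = 0.02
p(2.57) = 0.44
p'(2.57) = -0.24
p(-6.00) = 0.10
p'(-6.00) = 0.03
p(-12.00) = 0.03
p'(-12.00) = 0.00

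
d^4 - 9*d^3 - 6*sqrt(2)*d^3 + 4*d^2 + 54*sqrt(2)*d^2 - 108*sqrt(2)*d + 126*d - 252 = (d - 6)*(d - 3)*(d - 7*sqrt(2))*(d + sqrt(2))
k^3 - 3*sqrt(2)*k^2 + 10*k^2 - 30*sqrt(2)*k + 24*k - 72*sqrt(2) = (k + 4)*(k + 6)*(k - 3*sqrt(2))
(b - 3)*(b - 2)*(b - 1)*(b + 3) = b^4 - 3*b^3 - 7*b^2 + 27*b - 18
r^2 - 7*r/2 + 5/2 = (r - 5/2)*(r - 1)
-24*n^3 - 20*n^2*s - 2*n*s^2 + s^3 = (-6*n + s)*(2*n + s)^2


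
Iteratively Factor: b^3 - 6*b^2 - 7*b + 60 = (b - 4)*(b^2 - 2*b - 15) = (b - 4)*(b + 3)*(b - 5)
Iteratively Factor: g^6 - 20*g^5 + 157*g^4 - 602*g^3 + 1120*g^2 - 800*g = (g - 4)*(g^5 - 16*g^4 + 93*g^3 - 230*g^2 + 200*g) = (g - 4)*(g - 2)*(g^4 - 14*g^3 + 65*g^2 - 100*g) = g*(g - 4)*(g - 2)*(g^3 - 14*g^2 + 65*g - 100) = g*(g - 4)^2*(g - 2)*(g^2 - 10*g + 25) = g*(g - 5)*(g - 4)^2*(g - 2)*(g - 5)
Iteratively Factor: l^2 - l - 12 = (l + 3)*(l - 4)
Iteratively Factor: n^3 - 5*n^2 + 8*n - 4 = (n - 2)*(n^2 - 3*n + 2) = (n - 2)^2*(n - 1)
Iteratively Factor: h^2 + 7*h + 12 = (h + 4)*(h + 3)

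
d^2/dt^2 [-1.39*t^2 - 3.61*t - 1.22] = -2.78000000000000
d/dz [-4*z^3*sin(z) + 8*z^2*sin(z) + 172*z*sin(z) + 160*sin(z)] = -4*z^3*cos(z) - 12*z^2*sin(z) + 8*z^2*cos(z) + 16*z*sin(z) + 172*z*cos(z) + 172*sin(z) + 160*cos(z)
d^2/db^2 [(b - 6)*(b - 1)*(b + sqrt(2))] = 6*b - 14 + 2*sqrt(2)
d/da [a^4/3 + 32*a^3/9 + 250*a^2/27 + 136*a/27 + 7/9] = 4*a^3/3 + 32*a^2/3 + 500*a/27 + 136/27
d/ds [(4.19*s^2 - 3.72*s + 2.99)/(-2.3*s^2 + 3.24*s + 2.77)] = (5.0196*s^2 + 36.9666*s - 19.992)/(5.29*s^4 - 14.904*s^3 - 2.2444*s^2 + 17.9496*s + 7.6729)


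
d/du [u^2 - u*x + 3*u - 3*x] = 2*u - x + 3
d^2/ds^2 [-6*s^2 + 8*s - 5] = -12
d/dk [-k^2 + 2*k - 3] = 2 - 2*k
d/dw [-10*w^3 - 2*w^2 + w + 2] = -30*w^2 - 4*w + 1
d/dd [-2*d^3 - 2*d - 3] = -6*d^2 - 2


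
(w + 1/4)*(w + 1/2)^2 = w^3 + 5*w^2/4 + w/2 + 1/16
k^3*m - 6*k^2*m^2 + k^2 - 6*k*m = k*(k - 6*m)*(k*m + 1)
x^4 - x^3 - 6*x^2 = x^2*(x - 3)*(x + 2)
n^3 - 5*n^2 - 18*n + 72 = (n - 6)*(n - 3)*(n + 4)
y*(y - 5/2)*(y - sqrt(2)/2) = y^3 - 5*y^2/2 - sqrt(2)*y^2/2 + 5*sqrt(2)*y/4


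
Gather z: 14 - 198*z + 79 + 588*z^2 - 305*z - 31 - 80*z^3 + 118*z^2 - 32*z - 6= -80*z^3 + 706*z^2 - 535*z + 56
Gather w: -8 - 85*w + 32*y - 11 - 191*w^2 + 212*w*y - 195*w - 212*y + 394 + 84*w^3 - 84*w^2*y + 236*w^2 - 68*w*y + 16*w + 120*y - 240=84*w^3 + w^2*(45 - 84*y) + w*(144*y - 264) - 60*y + 135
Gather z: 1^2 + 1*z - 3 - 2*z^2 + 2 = -2*z^2 + z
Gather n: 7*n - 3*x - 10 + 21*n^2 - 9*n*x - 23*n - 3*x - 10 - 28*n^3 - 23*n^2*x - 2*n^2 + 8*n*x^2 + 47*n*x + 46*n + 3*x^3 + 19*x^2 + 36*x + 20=-28*n^3 + n^2*(19 - 23*x) + n*(8*x^2 + 38*x + 30) + 3*x^3 + 19*x^2 + 30*x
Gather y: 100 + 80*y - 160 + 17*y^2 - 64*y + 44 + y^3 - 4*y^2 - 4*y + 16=y^3 + 13*y^2 + 12*y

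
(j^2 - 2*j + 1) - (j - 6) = j^2 - 3*j + 7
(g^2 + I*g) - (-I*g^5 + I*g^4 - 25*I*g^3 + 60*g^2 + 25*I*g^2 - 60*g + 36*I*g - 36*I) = I*g^5 - I*g^4 + 25*I*g^3 - 59*g^2 - 25*I*g^2 + 60*g - 35*I*g + 36*I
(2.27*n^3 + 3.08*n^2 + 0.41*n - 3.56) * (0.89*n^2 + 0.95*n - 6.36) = 2.0203*n^5 + 4.8977*n^4 - 11.1463*n^3 - 22.3677*n^2 - 5.9896*n + 22.6416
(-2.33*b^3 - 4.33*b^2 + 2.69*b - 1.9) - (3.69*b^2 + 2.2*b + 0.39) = -2.33*b^3 - 8.02*b^2 + 0.49*b - 2.29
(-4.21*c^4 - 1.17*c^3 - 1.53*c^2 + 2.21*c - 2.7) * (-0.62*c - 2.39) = 2.6102*c^5 + 10.7873*c^4 + 3.7449*c^3 + 2.2865*c^2 - 3.6079*c + 6.453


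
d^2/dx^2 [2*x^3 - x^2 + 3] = 12*x - 2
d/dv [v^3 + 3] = 3*v^2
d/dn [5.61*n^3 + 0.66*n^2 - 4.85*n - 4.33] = 16.83*n^2 + 1.32*n - 4.85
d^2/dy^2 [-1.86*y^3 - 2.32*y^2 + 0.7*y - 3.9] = -11.16*y - 4.64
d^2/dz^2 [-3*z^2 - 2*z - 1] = -6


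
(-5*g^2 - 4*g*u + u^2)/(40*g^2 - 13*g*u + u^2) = (g + u)/(-8*g + u)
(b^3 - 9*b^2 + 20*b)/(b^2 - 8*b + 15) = b*(b - 4)/(b - 3)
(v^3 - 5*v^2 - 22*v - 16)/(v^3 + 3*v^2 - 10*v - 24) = (v^2 - 7*v - 8)/(v^2 + v - 12)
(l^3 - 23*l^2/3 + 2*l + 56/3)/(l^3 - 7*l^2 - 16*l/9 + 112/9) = 3*(l - 2)/(3*l - 4)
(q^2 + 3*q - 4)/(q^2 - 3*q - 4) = (-q^2 - 3*q + 4)/(-q^2 + 3*q + 4)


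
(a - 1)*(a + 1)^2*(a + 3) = a^4 + 4*a^3 + 2*a^2 - 4*a - 3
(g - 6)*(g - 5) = g^2 - 11*g + 30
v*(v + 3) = v^2 + 3*v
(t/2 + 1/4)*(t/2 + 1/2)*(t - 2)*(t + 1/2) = t^4/4 - 11*t^2/16 - 9*t/16 - 1/8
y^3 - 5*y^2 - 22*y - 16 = (y - 8)*(y + 1)*(y + 2)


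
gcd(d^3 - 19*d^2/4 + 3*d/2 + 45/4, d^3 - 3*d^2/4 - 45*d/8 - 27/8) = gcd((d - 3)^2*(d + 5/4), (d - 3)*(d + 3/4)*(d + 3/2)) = d - 3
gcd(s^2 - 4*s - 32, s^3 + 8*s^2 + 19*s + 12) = s + 4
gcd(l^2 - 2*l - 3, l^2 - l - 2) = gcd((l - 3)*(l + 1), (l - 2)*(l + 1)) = l + 1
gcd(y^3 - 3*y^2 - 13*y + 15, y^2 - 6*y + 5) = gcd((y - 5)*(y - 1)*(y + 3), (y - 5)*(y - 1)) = y^2 - 6*y + 5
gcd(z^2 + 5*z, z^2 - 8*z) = z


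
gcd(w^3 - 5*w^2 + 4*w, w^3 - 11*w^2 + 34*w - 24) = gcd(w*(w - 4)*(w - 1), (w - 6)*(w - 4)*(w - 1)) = w^2 - 5*w + 4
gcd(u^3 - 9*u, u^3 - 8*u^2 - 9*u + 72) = u^2 - 9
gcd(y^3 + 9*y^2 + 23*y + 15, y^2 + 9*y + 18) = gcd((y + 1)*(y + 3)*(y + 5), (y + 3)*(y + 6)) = y + 3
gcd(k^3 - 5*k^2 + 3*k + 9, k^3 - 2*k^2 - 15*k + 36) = k^2 - 6*k + 9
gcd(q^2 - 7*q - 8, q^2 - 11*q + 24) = q - 8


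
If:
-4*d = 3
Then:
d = -3/4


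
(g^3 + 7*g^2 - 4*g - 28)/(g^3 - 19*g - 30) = (g^2 + 5*g - 14)/(g^2 - 2*g - 15)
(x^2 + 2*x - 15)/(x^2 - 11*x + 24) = (x + 5)/(x - 8)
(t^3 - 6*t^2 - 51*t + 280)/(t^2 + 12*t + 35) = (t^2 - 13*t + 40)/(t + 5)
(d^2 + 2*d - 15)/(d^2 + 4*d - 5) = (d - 3)/(d - 1)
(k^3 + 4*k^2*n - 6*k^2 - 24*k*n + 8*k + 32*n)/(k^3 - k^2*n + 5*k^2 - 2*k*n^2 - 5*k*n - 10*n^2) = (-k^3 - 4*k^2*n + 6*k^2 + 24*k*n - 8*k - 32*n)/(-k^3 + k^2*n - 5*k^2 + 2*k*n^2 + 5*k*n + 10*n^2)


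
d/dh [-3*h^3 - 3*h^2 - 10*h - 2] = -9*h^2 - 6*h - 10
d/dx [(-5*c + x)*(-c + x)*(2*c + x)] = -7*c^2 - 8*c*x + 3*x^2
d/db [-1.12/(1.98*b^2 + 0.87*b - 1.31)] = (4.4352*b + 0.9744)/(1.98*b^2 + 0.87*b - 1.31)^2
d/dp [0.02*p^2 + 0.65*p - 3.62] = 0.04*p + 0.65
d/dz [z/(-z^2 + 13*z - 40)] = (z^2 - 40)/(z^4 - 26*z^3 + 249*z^2 - 1040*z + 1600)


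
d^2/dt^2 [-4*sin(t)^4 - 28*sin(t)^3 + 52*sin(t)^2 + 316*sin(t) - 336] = 64*sin(t)^4 + 252*sin(t)^3 - 256*sin(t)^2 - 484*sin(t) + 104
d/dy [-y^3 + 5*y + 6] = 5 - 3*y^2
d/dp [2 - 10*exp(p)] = -10*exp(p)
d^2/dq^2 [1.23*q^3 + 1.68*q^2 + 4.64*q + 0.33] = 7.38*q + 3.36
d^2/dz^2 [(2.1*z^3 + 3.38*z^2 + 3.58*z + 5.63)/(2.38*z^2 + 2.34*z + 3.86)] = (-1.4210854715202e-14*z^5 - 12.677728*z^3 + 118.843368*z^2 + 178.530072*z - 5.73880000000001)/(13.481272*z^6 + 39.764088*z^5 + 104.689536*z^4 + 141.795576*z^3 + 169.790592*z^2 + 104.595192*z + 57.512456)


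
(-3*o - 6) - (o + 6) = -4*o - 12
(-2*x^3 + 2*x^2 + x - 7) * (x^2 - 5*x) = -2*x^5 + 12*x^4 - 9*x^3 - 12*x^2 + 35*x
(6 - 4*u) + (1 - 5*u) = 7 - 9*u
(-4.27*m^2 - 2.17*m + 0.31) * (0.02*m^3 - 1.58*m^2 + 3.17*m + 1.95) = -0.0854*m^5 + 6.7032*m^4 - 10.1011*m^3 - 15.6952*m^2 - 3.2488*m + 0.6045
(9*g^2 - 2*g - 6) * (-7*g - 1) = -63*g^3 + 5*g^2 + 44*g + 6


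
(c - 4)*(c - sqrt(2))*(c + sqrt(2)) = c^3 - 4*c^2 - 2*c + 8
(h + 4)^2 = h^2 + 8*h + 16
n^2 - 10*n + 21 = (n - 7)*(n - 3)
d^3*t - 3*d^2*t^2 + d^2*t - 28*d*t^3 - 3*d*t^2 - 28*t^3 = (d - 7*t)*(d + 4*t)*(d*t + t)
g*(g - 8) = g^2 - 8*g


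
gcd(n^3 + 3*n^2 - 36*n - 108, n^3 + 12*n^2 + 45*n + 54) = n^2 + 9*n + 18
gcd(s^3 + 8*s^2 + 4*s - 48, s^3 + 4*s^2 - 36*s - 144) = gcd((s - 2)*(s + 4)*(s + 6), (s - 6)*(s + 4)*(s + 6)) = s^2 + 10*s + 24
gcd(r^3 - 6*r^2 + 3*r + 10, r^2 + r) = r + 1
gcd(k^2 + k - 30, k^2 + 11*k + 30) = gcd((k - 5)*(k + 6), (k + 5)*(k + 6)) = k + 6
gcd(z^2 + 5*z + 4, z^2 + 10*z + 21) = 1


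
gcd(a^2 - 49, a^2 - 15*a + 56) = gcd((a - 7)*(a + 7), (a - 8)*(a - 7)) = a - 7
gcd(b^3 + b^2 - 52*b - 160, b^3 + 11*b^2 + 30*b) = b + 5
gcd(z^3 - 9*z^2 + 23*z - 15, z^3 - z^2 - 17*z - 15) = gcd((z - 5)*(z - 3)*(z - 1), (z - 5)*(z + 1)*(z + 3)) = z - 5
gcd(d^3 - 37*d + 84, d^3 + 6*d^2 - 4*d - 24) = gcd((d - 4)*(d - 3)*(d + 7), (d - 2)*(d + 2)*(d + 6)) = 1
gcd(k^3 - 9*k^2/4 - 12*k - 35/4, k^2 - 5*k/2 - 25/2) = k - 5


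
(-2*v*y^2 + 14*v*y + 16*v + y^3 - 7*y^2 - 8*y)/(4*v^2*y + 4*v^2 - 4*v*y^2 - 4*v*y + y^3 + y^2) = (y - 8)/(-2*v + y)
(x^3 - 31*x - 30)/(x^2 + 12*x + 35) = (x^2 - 5*x - 6)/(x + 7)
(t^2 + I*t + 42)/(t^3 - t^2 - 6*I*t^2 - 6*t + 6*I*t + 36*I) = (t + 7*I)/(t^2 - t - 6)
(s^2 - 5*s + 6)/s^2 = 1 - 5/s + 6/s^2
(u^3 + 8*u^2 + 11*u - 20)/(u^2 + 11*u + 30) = (u^2 + 3*u - 4)/(u + 6)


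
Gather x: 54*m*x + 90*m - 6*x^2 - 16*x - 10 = 90*m - 6*x^2 + x*(54*m - 16) - 10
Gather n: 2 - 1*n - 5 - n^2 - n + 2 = -n^2 - 2*n - 1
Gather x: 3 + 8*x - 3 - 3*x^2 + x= -3*x^2 + 9*x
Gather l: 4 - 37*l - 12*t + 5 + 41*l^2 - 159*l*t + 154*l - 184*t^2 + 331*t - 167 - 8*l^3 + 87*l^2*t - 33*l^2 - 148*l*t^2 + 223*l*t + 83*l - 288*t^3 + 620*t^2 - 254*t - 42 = -8*l^3 + l^2*(87*t + 8) + l*(-148*t^2 + 64*t + 200) - 288*t^3 + 436*t^2 + 65*t - 200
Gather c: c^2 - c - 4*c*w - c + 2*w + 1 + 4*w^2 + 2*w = c^2 + c*(-4*w - 2) + 4*w^2 + 4*w + 1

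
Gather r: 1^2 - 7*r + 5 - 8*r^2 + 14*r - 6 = -8*r^2 + 7*r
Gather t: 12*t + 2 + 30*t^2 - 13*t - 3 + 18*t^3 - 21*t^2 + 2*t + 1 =18*t^3 + 9*t^2 + t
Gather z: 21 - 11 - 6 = 4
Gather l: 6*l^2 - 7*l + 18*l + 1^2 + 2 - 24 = 6*l^2 + 11*l - 21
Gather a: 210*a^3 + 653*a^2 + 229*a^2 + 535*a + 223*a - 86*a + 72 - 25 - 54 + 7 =210*a^3 + 882*a^2 + 672*a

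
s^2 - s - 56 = (s - 8)*(s + 7)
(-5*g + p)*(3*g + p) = -15*g^2 - 2*g*p + p^2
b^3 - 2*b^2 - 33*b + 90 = (b - 5)*(b - 3)*(b + 6)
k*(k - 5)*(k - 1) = k^3 - 6*k^2 + 5*k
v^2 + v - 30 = (v - 5)*(v + 6)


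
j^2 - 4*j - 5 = (j - 5)*(j + 1)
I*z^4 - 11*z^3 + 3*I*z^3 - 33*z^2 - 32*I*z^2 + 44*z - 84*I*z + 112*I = (z + 4)*(z + 4*I)*(z + 7*I)*(I*z - I)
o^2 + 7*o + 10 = (o + 2)*(o + 5)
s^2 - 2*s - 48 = (s - 8)*(s + 6)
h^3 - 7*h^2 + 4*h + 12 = (h - 6)*(h - 2)*(h + 1)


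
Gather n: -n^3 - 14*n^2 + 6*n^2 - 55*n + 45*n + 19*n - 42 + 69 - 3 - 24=-n^3 - 8*n^2 + 9*n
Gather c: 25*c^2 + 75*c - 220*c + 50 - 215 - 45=25*c^2 - 145*c - 210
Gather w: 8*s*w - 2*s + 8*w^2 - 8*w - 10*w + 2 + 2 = -2*s + 8*w^2 + w*(8*s - 18) + 4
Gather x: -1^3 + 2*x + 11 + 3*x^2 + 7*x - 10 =3*x^2 + 9*x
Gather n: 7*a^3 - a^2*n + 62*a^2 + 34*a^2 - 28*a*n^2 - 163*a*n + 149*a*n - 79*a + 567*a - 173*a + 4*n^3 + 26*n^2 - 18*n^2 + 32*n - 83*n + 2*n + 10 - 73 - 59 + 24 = 7*a^3 + 96*a^2 + 315*a + 4*n^3 + n^2*(8 - 28*a) + n*(-a^2 - 14*a - 49) - 98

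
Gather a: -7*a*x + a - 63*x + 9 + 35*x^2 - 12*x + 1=a*(1 - 7*x) + 35*x^2 - 75*x + 10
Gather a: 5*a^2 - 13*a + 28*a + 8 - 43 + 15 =5*a^2 + 15*a - 20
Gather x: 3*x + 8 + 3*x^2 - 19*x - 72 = 3*x^2 - 16*x - 64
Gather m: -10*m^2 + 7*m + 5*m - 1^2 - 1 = -10*m^2 + 12*m - 2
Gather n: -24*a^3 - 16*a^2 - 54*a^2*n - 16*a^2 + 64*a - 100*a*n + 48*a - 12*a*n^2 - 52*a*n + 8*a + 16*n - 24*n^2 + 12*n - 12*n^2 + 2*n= -24*a^3 - 32*a^2 + 120*a + n^2*(-12*a - 36) + n*(-54*a^2 - 152*a + 30)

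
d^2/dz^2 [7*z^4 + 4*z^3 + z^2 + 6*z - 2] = 84*z^2 + 24*z + 2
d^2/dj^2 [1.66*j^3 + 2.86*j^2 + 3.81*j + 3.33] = 9.96*j + 5.72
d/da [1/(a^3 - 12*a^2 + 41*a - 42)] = (-3*a^2 + 24*a - 41)/(a^3 - 12*a^2 + 41*a - 42)^2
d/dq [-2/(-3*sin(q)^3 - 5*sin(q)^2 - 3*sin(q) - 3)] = 2*(-10*sin(q) + 9*cos(q)^2 - 12)*cos(q)/(3*sin(q)^3 + 5*sin(q)^2 + 3*sin(q) + 3)^2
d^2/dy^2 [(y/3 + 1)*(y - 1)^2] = 2*y + 2/3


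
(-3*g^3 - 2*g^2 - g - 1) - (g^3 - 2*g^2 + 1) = -4*g^3 - g - 2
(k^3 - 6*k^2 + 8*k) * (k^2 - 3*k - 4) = k^5 - 9*k^4 + 22*k^3 - 32*k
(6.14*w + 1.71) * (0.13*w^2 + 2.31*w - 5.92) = 0.7982*w^3 + 14.4057*w^2 - 32.3987*w - 10.1232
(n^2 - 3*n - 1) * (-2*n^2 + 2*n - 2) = -2*n^4 + 8*n^3 - 6*n^2 + 4*n + 2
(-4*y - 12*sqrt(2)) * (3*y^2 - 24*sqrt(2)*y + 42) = -12*y^3 + 60*sqrt(2)*y^2 + 408*y - 504*sqrt(2)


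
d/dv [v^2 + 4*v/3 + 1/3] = 2*v + 4/3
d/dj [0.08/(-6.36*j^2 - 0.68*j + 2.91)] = (1.0176*j + 0.0544)/(6.36*j^2 + 0.68*j - 2.91)^2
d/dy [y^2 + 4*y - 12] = 2*y + 4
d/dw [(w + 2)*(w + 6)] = 2*w + 8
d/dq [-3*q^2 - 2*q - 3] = -6*q - 2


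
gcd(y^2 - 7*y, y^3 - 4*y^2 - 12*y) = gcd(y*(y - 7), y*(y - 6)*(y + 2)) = y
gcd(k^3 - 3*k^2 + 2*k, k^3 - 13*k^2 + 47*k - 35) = k - 1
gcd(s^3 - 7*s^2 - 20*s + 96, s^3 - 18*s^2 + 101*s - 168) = s^2 - 11*s + 24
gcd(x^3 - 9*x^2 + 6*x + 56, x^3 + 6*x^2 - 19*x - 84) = x - 4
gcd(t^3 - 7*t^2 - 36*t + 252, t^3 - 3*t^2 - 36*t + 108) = t^2 - 36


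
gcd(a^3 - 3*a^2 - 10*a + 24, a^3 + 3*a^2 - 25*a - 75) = a + 3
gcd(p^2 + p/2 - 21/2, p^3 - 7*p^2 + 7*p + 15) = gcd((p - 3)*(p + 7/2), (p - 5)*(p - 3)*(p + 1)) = p - 3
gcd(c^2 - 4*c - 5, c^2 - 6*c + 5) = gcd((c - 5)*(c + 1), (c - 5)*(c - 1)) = c - 5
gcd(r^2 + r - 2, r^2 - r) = r - 1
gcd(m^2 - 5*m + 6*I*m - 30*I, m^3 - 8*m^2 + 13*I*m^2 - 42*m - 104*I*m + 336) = m + 6*I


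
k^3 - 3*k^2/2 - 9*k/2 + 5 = (k - 5/2)*(k - 1)*(k + 2)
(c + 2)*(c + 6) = c^2 + 8*c + 12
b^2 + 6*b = b*(b + 6)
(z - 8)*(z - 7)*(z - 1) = z^3 - 16*z^2 + 71*z - 56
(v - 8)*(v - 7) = v^2 - 15*v + 56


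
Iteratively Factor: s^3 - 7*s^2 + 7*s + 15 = (s + 1)*(s^2 - 8*s + 15) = (s - 5)*(s + 1)*(s - 3)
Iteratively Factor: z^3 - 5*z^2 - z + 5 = (z + 1)*(z^2 - 6*z + 5) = (z - 1)*(z + 1)*(z - 5)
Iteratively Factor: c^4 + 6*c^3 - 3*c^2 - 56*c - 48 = (c - 3)*(c^3 + 9*c^2 + 24*c + 16) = (c - 3)*(c + 4)*(c^2 + 5*c + 4) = (c - 3)*(c + 4)^2*(c + 1)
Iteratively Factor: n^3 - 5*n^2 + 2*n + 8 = (n - 4)*(n^2 - n - 2) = (n - 4)*(n - 2)*(n + 1)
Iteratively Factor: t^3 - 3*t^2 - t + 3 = (t - 3)*(t^2 - 1) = (t - 3)*(t - 1)*(t + 1)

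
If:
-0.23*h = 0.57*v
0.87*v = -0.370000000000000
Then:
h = 1.05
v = -0.43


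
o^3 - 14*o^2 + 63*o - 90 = (o - 6)*(o - 5)*(o - 3)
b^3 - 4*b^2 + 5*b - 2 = (b - 2)*(b - 1)^2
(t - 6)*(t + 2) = t^2 - 4*t - 12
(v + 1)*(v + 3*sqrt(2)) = v^2 + v + 3*sqrt(2)*v + 3*sqrt(2)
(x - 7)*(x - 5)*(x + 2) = x^3 - 10*x^2 + 11*x + 70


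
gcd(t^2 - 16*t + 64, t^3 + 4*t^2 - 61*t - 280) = t - 8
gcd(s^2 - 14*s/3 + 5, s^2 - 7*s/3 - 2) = s - 3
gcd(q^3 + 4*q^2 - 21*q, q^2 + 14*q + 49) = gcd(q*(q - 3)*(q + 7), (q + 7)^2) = q + 7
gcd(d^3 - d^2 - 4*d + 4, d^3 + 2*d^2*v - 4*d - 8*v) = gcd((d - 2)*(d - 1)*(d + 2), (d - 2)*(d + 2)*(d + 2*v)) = d^2 - 4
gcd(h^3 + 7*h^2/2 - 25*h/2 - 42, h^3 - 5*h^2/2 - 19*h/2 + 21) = h^2 - h/2 - 21/2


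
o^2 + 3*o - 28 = (o - 4)*(o + 7)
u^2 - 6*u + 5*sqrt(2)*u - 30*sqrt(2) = (u - 6)*(u + 5*sqrt(2))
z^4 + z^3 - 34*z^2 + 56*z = z*(z - 4)*(z - 2)*(z + 7)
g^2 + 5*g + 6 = (g + 2)*(g + 3)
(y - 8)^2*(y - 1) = y^3 - 17*y^2 + 80*y - 64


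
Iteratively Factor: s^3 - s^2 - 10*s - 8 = (s + 2)*(s^2 - 3*s - 4) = (s - 4)*(s + 2)*(s + 1)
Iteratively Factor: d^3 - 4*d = (d + 2)*(d^2 - 2*d) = d*(d + 2)*(d - 2)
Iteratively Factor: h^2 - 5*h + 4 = (h - 1)*(h - 4)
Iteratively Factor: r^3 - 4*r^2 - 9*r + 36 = (r - 4)*(r^2 - 9) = (r - 4)*(r + 3)*(r - 3)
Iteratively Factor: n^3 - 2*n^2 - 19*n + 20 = (n - 5)*(n^2 + 3*n - 4) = (n - 5)*(n + 4)*(n - 1)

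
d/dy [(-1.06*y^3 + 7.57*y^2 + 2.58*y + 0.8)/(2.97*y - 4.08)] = (-6.2964*y^3 + 35.4573*y^2 - 61.7712*y - 12.9024)/(8.8209*y^2 - 24.2352*y + 16.6464)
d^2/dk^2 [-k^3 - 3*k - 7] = -6*k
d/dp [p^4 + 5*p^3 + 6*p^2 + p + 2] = 4*p^3 + 15*p^2 + 12*p + 1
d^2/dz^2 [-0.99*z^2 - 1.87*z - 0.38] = -1.98000000000000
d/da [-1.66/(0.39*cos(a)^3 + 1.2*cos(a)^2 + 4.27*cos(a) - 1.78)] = (1.9422*sin(a)^2 - 3.984*cos(a) - 9.0304)*sin(a)/(0.39*cos(a)^3 + 1.2*cos(a)^2 + 4.27*cos(a) - 1.78)^2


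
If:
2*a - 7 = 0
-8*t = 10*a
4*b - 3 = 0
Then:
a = 7/2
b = 3/4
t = -35/8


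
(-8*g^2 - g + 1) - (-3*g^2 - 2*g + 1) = -5*g^2 + g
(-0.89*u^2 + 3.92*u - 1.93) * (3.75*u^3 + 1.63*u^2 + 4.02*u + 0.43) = -3.3375*u^5 + 13.2493*u^4 - 4.4257*u^3 + 12.2298*u^2 - 6.073*u - 0.8299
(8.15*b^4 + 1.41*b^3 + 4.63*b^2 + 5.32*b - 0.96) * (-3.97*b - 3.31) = -32.3555*b^5 - 32.5742*b^4 - 23.0482*b^3 - 36.4457*b^2 - 13.798*b + 3.1776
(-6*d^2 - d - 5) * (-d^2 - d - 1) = 6*d^4 + 7*d^3 + 12*d^2 + 6*d + 5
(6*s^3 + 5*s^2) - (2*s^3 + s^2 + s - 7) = 4*s^3 + 4*s^2 - s + 7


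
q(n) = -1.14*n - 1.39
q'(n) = -1.14000000000000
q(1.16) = -2.71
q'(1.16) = -1.14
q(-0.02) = -1.37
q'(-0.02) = -1.14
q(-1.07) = -0.17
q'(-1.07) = -1.14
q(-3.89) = 3.04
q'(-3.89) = -1.14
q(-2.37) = 1.31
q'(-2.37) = -1.14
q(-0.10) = -1.28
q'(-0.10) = -1.14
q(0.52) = -1.98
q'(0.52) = -1.14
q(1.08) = -2.62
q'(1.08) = -1.14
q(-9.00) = 8.87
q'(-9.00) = -1.14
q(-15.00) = 15.71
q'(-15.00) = -1.14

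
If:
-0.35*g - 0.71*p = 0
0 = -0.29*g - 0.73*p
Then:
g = 0.00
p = 0.00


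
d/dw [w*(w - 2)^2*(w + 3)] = 4*w^3 - 3*w^2 - 16*w + 12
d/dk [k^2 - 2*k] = 2*k - 2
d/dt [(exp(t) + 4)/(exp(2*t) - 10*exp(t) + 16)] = (-2*(exp(t) - 5)*(exp(t) + 4) + exp(2*t) - 10*exp(t) + 16)*exp(t)/(exp(2*t) - 10*exp(t) + 16)^2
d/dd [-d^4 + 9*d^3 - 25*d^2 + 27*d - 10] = -4*d^3 + 27*d^2 - 50*d + 27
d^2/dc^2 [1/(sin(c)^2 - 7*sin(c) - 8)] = (-4*sin(c)^3 + 25*sin(c)^2 - 100*sin(c) + 114)/((sin(c) - 8)^3*(sin(c) + 1)^2)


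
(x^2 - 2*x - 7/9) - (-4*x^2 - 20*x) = 5*x^2 + 18*x - 7/9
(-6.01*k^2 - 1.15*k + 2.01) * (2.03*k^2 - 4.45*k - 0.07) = -12.2003*k^4 + 24.41*k^3 + 9.6185*k^2 - 8.864*k - 0.1407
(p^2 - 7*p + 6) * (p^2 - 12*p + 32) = p^4 - 19*p^3 + 122*p^2 - 296*p + 192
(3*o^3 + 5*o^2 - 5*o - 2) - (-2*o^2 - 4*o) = 3*o^3 + 7*o^2 - o - 2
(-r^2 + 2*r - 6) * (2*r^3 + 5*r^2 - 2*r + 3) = -2*r^5 - r^4 - 37*r^2 + 18*r - 18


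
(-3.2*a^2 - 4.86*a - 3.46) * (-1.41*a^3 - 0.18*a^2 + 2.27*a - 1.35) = 4.512*a^5 + 7.4286*a^4 - 1.5106*a^3 - 6.0894*a^2 - 1.2932*a + 4.671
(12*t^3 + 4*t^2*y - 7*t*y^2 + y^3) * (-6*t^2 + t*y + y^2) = -72*t^5 - 12*t^4*y + 58*t^3*y^2 - 9*t^2*y^3 - 6*t*y^4 + y^5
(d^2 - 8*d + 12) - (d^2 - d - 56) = 68 - 7*d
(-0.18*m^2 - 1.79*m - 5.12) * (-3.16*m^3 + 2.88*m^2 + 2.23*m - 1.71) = 0.5688*m^5 + 5.138*m^4 + 10.6226*m^3 - 18.4295*m^2 - 8.3567*m + 8.7552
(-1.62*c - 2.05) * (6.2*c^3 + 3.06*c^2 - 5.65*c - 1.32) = -10.044*c^4 - 17.6672*c^3 + 2.88*c^2 + 13.7209*c + 2.706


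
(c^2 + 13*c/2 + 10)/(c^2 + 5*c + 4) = (c + 5/2)/(c + 1)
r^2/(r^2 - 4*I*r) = r/(r - 4*I)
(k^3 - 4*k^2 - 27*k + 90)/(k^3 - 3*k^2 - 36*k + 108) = (k + 5)/(k + 6)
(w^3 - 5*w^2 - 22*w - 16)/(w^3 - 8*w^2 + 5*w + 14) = (w^2 - 6*w - 16)/(w^2 - 9*w + 14)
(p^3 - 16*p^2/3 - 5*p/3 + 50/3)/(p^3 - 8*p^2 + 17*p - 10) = (p + 5/3)/(p - 1)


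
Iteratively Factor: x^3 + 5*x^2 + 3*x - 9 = (x + 3)*(x^2 + 2*x - 3) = (x + 3)^2*(x - 1)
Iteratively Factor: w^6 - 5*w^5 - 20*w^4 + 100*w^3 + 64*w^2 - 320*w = (w + 4)*(w^5 - 9*w^4 + 16*w^3 + 36*w^2 - 80*w) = (w - 4)*(w + 4)*(w^4 - 5*w^3 - 4*w^2 + 20*w) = (w - 4)*(w + 2)*(w + 4)*(w^3 - 7*w^2 + 10*w) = w*(w - 4)*(w + 2)*(w + 4)*(w^2 - 7*w + 10) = w*(w - 4)*(w - 2)*(w + 2)*(w + 4)*(w - 5)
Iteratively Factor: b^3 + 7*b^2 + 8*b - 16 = (b - 1)*(b^2 + 8*b + 16) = (b - 1)*(b + 4)*(b + 4)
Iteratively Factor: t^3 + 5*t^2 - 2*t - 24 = (t + 4)*(t^2 + t - 6) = (t + 3)*(t + 4)*(t - 2)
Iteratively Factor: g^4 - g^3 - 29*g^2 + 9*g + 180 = (g + 4)*(g^3 - 5*g^2 - 9*g + 45) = (g + 3)*(g + 4)*(g^2 - 8*g + 15) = (g - 3)*(g + 3)*(g + 4)*(g - 5)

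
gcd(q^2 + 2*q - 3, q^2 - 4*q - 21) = q + 3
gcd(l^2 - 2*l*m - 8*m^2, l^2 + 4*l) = 1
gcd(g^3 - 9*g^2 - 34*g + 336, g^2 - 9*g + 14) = g - 7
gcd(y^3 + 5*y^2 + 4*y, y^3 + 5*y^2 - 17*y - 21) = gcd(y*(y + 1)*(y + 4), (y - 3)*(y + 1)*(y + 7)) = y + 1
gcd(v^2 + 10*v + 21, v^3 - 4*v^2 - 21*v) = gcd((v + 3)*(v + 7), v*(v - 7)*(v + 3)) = v + 3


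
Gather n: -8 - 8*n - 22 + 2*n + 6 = -6*n - 24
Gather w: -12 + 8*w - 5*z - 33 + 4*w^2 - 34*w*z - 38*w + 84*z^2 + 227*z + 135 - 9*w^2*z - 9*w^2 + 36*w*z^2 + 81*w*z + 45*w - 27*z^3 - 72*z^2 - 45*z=w^2*(-9*z - 5) + w*(36*z^2 + 47*z + 15) - 27*z^3 + 12*z^2 + 177*z + 90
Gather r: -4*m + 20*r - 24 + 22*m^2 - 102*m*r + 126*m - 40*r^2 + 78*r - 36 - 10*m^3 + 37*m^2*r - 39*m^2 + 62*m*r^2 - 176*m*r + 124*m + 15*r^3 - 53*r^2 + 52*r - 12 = -10*m^3 - 17*m^2 + 246*m + 15*r^3 + r^2*(62*m - 93) + r*(37*m^2 - 278*m + 150) - 72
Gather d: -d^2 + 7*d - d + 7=-d^2 + 6*d + 7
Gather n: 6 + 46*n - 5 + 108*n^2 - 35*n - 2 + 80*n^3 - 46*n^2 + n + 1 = 80*n^3 + 62*n^2 + 12*n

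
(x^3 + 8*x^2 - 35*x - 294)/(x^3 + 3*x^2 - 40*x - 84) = (x + 7)/(x + 2)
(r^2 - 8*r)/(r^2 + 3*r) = (r - 8)/(r + 3)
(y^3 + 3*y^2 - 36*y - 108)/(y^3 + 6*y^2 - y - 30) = (y^2 - 36)/(y^2 + 3*y - 10)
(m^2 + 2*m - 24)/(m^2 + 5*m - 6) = (m - 4)/(m - 1)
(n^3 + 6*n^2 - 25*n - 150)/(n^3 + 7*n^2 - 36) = (n^2 - 25)/(n^2 + n - 6)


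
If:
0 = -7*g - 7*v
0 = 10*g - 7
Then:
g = 7/10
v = -7/10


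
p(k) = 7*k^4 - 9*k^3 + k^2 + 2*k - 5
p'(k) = 28*k^3 - 27*k^2 + 2*k + 2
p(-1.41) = 47.06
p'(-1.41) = -132.99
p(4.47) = 2014.74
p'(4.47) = 1972.27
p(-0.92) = 6.03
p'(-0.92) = -44.50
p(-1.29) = 32.79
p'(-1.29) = -105.62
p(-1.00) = 10.00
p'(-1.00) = -55.00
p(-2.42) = 363.65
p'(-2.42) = -557.79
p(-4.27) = 3032.45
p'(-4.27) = -2678.75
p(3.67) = 840.81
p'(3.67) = 1029.74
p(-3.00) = 808.00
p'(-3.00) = -1003.00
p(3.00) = 334.00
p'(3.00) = 521.00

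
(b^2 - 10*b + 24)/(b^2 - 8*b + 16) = (b - 6)/(b - 4)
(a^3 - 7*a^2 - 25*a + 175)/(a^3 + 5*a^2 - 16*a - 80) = (a^2 - 12*a + 35)/(a^2 - 16)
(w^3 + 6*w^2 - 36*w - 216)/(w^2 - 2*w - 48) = (w^2 - 36)/(w - 8)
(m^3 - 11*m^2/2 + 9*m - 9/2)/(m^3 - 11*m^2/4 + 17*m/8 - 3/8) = 4*(m - 3)/(4*m - 1)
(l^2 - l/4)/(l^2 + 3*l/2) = (4*l - 1)/(2*(2*l + 3))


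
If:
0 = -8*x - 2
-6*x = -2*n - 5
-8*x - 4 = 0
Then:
No Solution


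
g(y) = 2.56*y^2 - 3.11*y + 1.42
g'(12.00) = 58.33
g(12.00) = 332.74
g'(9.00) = 42.97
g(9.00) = 180.79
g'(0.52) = -0.45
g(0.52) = 0.50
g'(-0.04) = -3.31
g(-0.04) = 1.55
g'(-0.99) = -8.18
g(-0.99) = 7.01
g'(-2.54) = -16.11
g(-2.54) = 25.84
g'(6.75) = 31.45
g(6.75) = 97.07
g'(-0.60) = -6.18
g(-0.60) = 4.21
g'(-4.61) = -26.71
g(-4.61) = 70.16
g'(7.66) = 36.11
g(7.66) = 127.81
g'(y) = 5.12*y - 3.11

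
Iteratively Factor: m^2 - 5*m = (m)*(m - 5)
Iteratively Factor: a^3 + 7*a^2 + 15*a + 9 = (a + 1)*(a^2 + 6*a + 9) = (a + 1)*(a + 3)*(a + 3)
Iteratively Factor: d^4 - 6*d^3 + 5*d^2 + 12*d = (d + 1)*(d^3 - 7*d^2 + 12*d) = (d - 3)*(d + 1)*(d^2 - 4*d) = d*(d - 3)*(d + 1)*(d - 4)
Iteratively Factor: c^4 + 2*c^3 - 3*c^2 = (c - 1)*(c^3 + 3*c^2) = c*(c - 1)*(c^2 + 3*c) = c^2*(c - 1)*(c + 3)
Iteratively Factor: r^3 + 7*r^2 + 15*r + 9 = (r + 1)*(r^2 + 6*r + 9) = (r + 1)*(r + 3)*(r + 3)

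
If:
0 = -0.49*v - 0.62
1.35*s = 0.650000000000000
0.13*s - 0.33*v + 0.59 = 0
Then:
No Solution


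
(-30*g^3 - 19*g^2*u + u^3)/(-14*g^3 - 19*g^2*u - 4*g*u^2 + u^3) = (-15*g^2 - 2*g*u + u^2)/(-7*g^2 - 6*g*u + u^2)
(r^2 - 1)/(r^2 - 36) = (r^2 - 1)/(r^2 - 36)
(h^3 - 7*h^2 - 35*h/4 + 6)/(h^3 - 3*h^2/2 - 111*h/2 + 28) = (h + 3/2)/(h + 7)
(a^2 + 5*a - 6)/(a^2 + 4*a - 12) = (a - 1)/(a - 2)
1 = 1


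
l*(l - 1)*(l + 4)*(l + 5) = l^4 + 8*l^3 + 11*l^2 - 20*l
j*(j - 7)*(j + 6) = j^3 - j^2 - 42*j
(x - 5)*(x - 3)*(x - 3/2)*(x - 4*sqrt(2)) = x^4 - 19*x^3/2 - 4*sqrt(2)*x^3 + 27*x^2 + 38*sqrt(2)*x^2 - 108*sqrt(2)*x - 45*x/2 + 90*sqrt(2)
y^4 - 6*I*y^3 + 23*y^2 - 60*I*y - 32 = (y - 8*I)*(y - I)^2*(y + 4*I)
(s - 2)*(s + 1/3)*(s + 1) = s^3 - 2*s^2/3 - 7*s/3 - 2/3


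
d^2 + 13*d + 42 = (d + 6)*(d + 7)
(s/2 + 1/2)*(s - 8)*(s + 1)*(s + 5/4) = s^4/2 - 19*s^3/8 - 45*s^2/4 - 107*s/8 - 5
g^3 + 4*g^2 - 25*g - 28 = (g - 4)*(g + 1)*(g + 7)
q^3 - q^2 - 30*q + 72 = (q - 4)*(q - 3)*(q + 6)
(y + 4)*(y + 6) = y^2 + 10*y + 24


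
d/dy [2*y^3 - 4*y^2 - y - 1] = 6*y^2 - 8*y - 1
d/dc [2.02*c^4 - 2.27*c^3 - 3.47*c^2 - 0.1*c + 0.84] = 8.08*c^3 - 6.81*c^2 - 6.94*c - 0.1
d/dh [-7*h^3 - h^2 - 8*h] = -21*h^2 - 2*h - 8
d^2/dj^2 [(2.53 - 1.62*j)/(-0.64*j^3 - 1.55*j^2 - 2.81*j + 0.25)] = (3.981312*j^5 - 2.793216*j^4 - 38.198876*j^3 - 60.659262*j^2 - 64.77879*j - 39.638916)/(0.262144*j^9 + 1.90464*j^8 + 8.065728*j^7 + 20.141795*j^6 + 33.925587*j^5 + 32.21739*j^4 + 15.774791*j^3 - 5.63145*j^2 + 0.526875*j - 0.015625)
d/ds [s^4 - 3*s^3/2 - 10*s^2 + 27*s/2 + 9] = 4*s^3 - 9*s^2/2 - 20*s + 27/2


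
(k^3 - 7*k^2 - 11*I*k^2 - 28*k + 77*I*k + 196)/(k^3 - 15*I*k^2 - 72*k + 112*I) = (k - 7)/(k - 4*I)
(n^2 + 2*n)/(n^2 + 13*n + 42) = n*(n + 2)/(n^2 + 13*n + 42)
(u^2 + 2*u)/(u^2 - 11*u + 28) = u*(u + 2)/(u^2 - 11*u + 28)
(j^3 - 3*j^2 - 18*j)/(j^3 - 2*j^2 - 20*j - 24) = j*(j + 3)/(j^2 + 4*j + 4)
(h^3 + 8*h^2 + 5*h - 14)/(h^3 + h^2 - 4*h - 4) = (h^2 + 6*h - 7)/(h^2 - h - 2)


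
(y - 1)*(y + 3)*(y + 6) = y^3 + 8*y^2 + 9*y - 18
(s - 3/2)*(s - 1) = s^2 - 5*s/2 + 3/2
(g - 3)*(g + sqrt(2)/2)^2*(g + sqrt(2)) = g^4 - 3*g^3 + 2*sqrt(2)*g^3 - 6*sqrt(2)*g^2 + 5*g^2/2 - 15*g/2 + sqrt(2)*g/2 - 3*sqrt(2)/2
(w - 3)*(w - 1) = w^2 - 4*w + 3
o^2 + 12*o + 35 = (o + 5)*(o + 7)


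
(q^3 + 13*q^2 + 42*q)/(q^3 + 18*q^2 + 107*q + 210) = q/(q + 5)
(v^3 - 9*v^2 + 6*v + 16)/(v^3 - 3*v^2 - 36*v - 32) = (v - 2)/(v + 4)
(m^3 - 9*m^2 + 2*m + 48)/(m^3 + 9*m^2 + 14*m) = (m^2 - 11*m + 24)/(m*(m + 7))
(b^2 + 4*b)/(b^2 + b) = (b + 4)/(b + 1)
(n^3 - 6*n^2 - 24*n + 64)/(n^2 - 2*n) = n - 4 - 32/n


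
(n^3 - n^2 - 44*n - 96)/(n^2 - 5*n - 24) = n + 4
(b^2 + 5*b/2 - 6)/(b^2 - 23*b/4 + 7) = 2*(2*b^2 + 5*b - 12)/(4*b^2 - 23*b + 28)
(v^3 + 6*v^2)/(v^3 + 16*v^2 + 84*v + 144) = v^2/(v^2 + 10*v + 24)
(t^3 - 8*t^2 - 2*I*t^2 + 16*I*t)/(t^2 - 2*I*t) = t - 8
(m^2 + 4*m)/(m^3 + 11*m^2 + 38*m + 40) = m/(m^2 + 7*m + 10)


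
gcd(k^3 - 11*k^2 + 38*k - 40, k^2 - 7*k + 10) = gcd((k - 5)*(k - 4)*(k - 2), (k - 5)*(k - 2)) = k^2 - 7*k + 10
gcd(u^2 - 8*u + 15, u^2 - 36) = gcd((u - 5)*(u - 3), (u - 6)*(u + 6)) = 1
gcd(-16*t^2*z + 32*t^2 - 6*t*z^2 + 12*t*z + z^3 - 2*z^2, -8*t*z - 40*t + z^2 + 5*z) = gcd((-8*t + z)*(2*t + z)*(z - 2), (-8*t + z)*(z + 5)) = -8*t + z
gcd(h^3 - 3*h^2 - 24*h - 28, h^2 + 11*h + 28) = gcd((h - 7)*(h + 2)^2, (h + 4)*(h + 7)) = 1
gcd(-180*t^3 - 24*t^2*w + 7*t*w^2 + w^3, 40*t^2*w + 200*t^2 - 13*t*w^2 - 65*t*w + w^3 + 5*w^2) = 5*t - w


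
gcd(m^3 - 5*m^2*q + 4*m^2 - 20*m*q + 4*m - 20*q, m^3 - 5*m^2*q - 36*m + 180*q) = -m + 5*q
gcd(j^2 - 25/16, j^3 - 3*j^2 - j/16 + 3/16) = 1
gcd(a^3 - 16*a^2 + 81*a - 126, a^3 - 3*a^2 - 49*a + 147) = a^2 - 10*a + 21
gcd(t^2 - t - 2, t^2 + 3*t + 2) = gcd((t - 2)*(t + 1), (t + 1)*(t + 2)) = t + 1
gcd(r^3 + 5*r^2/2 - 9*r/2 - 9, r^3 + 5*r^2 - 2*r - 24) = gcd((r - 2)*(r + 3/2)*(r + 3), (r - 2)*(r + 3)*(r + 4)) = r^2 + r - 6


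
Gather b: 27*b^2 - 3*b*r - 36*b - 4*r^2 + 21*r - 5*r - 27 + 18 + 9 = 27*b^2 + b*(-3*r - 36) - 4*r^2 + 16*r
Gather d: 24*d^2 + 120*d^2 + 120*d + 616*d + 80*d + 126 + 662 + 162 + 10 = 144*d^2 + 816*d + 960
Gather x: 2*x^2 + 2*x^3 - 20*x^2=2*x^3 - 18*x^2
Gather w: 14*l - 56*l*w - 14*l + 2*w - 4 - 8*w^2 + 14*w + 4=-8*w^2 + w*(16 - 56*l)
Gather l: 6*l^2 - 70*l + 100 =6*l^2 - 70*l + 100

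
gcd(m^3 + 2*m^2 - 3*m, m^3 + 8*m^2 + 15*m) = m^2 + 3*m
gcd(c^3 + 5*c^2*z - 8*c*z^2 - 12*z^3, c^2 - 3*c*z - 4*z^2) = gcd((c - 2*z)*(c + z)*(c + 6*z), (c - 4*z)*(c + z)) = c + z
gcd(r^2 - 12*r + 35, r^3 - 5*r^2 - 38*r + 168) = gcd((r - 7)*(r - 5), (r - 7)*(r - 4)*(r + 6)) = r - 7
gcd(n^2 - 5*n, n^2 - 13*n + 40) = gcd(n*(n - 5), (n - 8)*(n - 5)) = n - 5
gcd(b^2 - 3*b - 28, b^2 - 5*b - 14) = b - 7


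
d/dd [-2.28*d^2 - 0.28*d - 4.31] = -4.56*d - 0.28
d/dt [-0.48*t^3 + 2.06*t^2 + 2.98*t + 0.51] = -1.44*t^2 + 4.12*t + 2.98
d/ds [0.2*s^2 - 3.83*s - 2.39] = 0.4*s - 3.83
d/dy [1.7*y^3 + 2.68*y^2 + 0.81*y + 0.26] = 5.1*y^2 + 5.36*y + 0.81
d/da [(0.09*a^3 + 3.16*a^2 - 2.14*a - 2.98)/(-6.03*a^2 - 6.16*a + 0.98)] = (-0.5427*a^4 - 1.1088*a^3 - 32.1052*a^2 - 29.7452*a - 20.454)/(36.3609*a^4 + 74.2896*a^3 + 26.1268*a^2 - 12.0736*a + 0.9604)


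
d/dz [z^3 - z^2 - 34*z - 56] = 3*z^2 - 2*z - 34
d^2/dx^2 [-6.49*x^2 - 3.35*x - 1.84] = -12.9800000000000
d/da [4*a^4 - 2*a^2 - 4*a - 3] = 16*a^3 - 4*a - 4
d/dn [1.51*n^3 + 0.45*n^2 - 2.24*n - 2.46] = 4.53*n^2 + 0.9*n - 2.24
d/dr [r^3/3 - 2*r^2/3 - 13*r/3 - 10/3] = r^2 - 4*r/3 - 13/3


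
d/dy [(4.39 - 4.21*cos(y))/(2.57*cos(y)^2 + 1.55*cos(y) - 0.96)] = (-10.8197*cos(y)^2 + 22.5646*cos(y) + 2.7629)*sin(y)/(6.6049*cos(y)^4 + 7.967*cos(y)^3 - 2.5319*cos(y)^2 - 2.976*cos(y) + 0.9216)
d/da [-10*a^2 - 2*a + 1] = -20*a - 2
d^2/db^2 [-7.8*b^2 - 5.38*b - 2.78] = -15.6000000000000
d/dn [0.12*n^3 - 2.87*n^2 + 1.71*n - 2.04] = 0.36*n^2 - 5.74*n + 1.71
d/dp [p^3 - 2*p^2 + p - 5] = 3*p^2 - 4*p + 1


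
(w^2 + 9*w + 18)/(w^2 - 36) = (w + 3)/(w - 6)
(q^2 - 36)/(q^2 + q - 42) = (q + 6)/(q + 7)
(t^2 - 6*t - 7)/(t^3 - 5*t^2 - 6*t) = (t - 7)/(t*(t - 6))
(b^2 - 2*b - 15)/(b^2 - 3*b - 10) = (b + 3)/(b + 2)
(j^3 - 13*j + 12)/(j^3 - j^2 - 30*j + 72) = (j^2 + 3*j - 4)/(j^2 + 2*j - 24)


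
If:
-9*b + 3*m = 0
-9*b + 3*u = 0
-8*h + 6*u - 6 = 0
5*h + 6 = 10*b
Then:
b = -9/5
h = -24/5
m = -27/5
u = -27/5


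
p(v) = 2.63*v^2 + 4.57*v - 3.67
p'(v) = 5.26*v + 4.57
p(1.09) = 4.44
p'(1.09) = 10.30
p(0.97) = 3.24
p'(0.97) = 9.67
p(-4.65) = 31.95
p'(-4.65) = -19.89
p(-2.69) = 3.07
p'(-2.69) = -9.58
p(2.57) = 25.45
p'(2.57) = 18.09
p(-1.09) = -5.53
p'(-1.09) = -1.16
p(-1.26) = -5.25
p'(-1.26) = -2.06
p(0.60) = 0.02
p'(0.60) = 7.73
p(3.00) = 33.71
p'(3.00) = 20.35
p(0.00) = -3.67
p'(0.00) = 4.57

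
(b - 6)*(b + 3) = b^2 - 3*b - 18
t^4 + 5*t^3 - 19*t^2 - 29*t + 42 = (t - 3)*(t - 1)*(t + 2)*(t + 7)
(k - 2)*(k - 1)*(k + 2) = k^3 - k^2 - 4*k + 4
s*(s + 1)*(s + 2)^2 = s^4 + 5*s^3 + 8*s^2 + 4*s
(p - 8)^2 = p^2 - 16*p + 64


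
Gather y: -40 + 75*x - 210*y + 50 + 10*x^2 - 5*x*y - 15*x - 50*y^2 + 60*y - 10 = 10*x^2 + 60*x - 50*y^2 + y*(-5*x - 150)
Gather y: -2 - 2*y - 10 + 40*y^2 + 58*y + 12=40*y^2 + 56*y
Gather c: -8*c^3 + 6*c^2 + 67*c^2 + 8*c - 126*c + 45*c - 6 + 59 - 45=-8*c^3 + 73*c^2 - 73*c + 8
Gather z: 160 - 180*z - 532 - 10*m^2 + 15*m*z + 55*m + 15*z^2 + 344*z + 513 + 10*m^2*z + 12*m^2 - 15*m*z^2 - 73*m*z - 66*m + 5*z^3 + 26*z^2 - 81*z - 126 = 2*m^2 - 11*m + 5*z^3 + z^2*(41 - 15*m) + z*(10*m^2 - 58*m + 83) + 15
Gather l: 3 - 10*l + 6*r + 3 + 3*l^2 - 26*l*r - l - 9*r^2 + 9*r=3*l^2 + l*(-26*r - 11) - 9*r^2 + 15*r + 6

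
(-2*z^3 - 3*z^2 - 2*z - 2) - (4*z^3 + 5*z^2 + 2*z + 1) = -6*z^3 - 8*z^2 - 4*z - 3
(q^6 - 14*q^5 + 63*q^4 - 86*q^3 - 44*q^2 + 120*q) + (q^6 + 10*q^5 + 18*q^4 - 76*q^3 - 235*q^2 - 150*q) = 2*q^6 - 4*q^5 + 81*q^4 - 162*q^3 - 279*q^2 - 30*q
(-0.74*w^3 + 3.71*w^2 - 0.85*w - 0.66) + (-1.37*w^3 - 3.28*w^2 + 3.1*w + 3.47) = -2.11*w^3 + 0.43*w^2 + 2.25*w + 2.81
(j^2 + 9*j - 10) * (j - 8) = j^3 + j^2 - 82*j + 80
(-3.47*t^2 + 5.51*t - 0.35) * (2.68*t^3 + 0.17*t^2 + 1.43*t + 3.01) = -9.2996*t^5 + 14.1769*t^4 - 4.9634*t^3 - 2.6249*t^2 + 16.0846*t - 1.0535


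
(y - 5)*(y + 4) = y^2 - y - 20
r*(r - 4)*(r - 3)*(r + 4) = r^4 - 3*r^3 - 16*r^2 + 48*r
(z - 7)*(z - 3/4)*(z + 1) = z^3 - 27*z^2/4 - 5*z/2 + 21/4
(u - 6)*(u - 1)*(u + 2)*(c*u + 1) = c*u^4 - 5*c*u^3 - 8*c*u^2 + 12*c*u + u^3 - 5*u^2 - 8*u + 12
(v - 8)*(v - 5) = v^2 - 13*v + 40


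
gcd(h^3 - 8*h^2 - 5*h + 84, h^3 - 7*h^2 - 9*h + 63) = h^2 - 4*h - 21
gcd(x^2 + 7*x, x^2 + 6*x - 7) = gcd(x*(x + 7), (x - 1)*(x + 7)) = x + 7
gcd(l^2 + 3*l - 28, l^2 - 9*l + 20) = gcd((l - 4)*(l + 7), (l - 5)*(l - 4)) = l - 4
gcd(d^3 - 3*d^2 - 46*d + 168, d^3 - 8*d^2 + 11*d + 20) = d - 4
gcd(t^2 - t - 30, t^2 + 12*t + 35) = t + 5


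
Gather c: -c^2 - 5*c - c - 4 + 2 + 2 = -c^2 - 6*c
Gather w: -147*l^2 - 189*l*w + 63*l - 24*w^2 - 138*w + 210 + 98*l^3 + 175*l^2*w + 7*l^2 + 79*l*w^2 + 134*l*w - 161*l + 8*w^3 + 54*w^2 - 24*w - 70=98*l^3 - 140*l^2 - 98*l + 8*w^3 + w^2*(79*l + 30) + w*(175*l^2 - 55*l - 162) + 140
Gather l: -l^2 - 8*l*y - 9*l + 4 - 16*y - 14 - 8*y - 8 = -l^2 + l*(-8*y - 9) - 24*y - 18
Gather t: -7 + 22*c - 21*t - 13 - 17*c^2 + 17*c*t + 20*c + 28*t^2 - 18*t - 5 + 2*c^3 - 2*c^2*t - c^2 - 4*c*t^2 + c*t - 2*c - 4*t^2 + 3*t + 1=2*c^3 - 18*c^2 + 40*c + t^2*(24 - 4*c) + t*(-2*c^2 + 18*c - 36) - 24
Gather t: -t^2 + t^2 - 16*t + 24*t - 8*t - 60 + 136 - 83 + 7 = 0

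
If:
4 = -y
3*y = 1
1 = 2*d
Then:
No Solution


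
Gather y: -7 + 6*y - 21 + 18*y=24*y - 28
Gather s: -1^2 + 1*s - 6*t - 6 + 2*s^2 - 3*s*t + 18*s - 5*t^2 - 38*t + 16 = 2*s^2 + s*(19 - 3*t) - 5*t^2 - 44*t + 9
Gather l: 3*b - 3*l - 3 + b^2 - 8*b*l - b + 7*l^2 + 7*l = b^2 + 2*b + 7*l^2 + l*(4 - 8*b) - 3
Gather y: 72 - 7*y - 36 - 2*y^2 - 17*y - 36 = -2*y^2 - 24*y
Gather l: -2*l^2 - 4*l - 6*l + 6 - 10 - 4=-2*l^2 - 10*l - 8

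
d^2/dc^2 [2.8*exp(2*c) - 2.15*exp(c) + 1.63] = (11.2*exp(c) - 2.15)*exp(c)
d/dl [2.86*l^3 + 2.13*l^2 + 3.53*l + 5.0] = 8.58*l^2 + 4.26*l + 3.53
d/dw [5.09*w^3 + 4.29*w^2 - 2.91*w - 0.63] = 15.27*w^2 + 8.58*w - 2.91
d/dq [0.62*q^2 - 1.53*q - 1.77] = 1.24*q - 1.53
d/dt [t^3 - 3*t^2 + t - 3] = 3*t^2 - 6*t + 1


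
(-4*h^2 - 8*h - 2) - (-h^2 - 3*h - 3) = -3*h^2 - 5*h + 1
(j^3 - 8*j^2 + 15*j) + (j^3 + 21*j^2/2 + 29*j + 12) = 2*j^3 + 5*j^2/2 + 44*j + 12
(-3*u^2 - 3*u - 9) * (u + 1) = -3*u^3 - 6*u^2 - 12*u - 9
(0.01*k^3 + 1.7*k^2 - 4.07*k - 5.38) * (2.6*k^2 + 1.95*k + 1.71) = 0.026*k^5 + 4.4395*k^4 - 7.2499*k^3 - 19.0175*k^2 - 17.4507*k - 9.1998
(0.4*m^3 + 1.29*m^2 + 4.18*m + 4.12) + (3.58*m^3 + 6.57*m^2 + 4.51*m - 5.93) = 3.98*m^3 + 7.86*m^2 + 8.69*m - 1.81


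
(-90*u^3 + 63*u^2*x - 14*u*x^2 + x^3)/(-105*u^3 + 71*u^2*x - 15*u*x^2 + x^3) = (-6*u + x)/(-7*u + x)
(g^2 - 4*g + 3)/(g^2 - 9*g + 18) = (g - 1)/(g - 6)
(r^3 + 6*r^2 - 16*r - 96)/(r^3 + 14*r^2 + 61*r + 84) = (r^2 + 2*r - 24)/(r^2 + 10*r + 21)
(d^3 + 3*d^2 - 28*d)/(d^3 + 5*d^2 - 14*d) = (d - 4)/(d - 2)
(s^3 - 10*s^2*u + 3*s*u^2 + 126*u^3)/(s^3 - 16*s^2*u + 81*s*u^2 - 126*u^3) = (s + 3*u)/(s - 3*u)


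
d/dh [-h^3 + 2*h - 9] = 2 - 3*h^2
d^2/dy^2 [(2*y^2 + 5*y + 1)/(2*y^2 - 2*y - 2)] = (7*y^3 + 9*y^2 + 12*y - 1)/(y^6 - 3*y^5 + 5*y^3 - 3*y - 1)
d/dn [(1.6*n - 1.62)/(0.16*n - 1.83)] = (4.883904 - 0.427008*n)/(0.16*n - 1.83)^3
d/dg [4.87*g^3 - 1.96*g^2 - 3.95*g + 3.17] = 14.61*g^2 - 3.92*g - 3.95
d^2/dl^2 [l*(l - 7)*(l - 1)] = 6*l - 16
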